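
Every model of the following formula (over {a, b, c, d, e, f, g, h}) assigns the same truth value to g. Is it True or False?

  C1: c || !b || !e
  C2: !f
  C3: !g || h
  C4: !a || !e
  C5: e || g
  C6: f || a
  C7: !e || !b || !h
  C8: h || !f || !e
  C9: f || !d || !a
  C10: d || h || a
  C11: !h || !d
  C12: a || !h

Suppose g = false.
(!f) alone gives f = false.
(e) alone gives e = true.
(!a) alone gives a = false.
That conflicts with the unit clause (a).
So every satisfying assignment has g = True.

True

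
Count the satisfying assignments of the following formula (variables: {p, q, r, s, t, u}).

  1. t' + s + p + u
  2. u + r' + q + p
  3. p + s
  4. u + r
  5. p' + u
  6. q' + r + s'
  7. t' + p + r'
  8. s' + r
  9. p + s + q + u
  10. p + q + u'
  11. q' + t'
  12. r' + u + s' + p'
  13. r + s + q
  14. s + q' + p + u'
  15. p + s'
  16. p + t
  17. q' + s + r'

There are 2^6 = 64 truth assignments over (p, q, r, s, t, u).
Split on r. With r = 1, the clauses containing r are satisfied and r' drops from the rest; 5 of the 2^5 = 32 assignments to the other variables satisfy what remains.
With r = 0, by the same count on the reduced clause set, 1 assignment works.
(One model: p=T, q=F, r=T, s=F, t=F, u=T.)
Total: 5 + 1 = 6.

6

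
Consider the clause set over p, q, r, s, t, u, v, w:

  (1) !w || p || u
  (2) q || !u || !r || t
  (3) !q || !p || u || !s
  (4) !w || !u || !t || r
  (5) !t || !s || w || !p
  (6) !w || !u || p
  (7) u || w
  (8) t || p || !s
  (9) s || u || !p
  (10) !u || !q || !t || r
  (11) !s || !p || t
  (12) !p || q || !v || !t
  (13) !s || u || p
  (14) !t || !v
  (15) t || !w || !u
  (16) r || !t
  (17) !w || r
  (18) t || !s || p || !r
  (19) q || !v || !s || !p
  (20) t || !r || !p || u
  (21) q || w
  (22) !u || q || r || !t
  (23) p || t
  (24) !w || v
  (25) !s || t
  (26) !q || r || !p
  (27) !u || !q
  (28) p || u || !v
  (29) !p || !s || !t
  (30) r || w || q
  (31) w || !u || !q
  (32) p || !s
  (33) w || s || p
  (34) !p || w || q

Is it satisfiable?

Unsatisfiable

Try u = true.
From the singleton clause (!q), q = false.
From the singleton clause (w), w = true.
From the singleton clause (p), p = true.
From the singleton clause (t), t = true.
From the singleton clause (r), r = true.
From the singleton clause (!v), v = false.
Now (v) is unsatisfied and unit — conflict.
So u must be the other value — set u = false.
From the singleton clause (w), w = true.
From the singleton clause (p), p = true.
From the singleton clause (s), s = true.
From the singleton clause (!q), q = false.
From the singleton clause (t), t = true.
Now (!t) is unsatisfied and unit — conflict.
Both values of u lead to a conflict.
No assignment satisfies every clause.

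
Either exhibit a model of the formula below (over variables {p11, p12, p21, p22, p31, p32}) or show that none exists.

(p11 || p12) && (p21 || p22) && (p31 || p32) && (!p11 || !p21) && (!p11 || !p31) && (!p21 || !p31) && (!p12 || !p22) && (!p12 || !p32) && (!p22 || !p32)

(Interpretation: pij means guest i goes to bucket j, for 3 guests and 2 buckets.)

UNSATISFIABLE

Branch on p11: set p11 = true.
The clause (!p21) is unit, so p21 = false.
The clause (p22) is unit, so p22 = true.
The clause (!p31) is unit, so p31 = false.
The clause (p32) is unit, so p32 = true.
But (!p32) is also a unit clause — contradiction.
Undo p11 and try p11 = false.
The clause (p12) is unit, so p12 = true.
The clause (!p22) is unit, so p22 = false.
The clause (p21) is unit, so p21 = true.
The clause (!p31) is unit, so p31 = false.
The clause (p32) is unit, so p32 = true.
But (!p32) is also a unit clause — contradiction.
Both values of p11 lead to a conflict.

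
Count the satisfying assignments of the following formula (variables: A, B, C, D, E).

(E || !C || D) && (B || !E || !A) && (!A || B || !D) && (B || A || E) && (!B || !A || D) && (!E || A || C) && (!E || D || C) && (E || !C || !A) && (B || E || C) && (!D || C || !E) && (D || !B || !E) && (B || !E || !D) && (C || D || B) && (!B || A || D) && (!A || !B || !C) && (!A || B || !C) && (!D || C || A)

4

There are 2^5 = 32 truth assignments over (A, B, C, D, E).
Split on D. With D = true, the clauses containing D are satisfied and !D drops from the rest; 3 of the 2^4 = 16 assignments to the other variables satisfy what remains.
With D = false, by the same count on the reduced clause set, 1 assignment works.
(One model: A=F, B=F, C=T, D=F, E=T.)
Total: 3 + 1 = 4.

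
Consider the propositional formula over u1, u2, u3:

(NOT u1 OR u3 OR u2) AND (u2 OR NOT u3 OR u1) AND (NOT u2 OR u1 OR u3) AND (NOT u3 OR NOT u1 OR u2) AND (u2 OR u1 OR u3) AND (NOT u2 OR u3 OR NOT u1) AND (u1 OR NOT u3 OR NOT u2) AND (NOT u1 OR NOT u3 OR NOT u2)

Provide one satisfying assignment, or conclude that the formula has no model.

UNSATISFIABLE

Suppose u1 = false.
Suppose u2 = true.
(u3) alone gives u3 = true.
Now (NOT u3) is unsatisfied and unit — conflict.
Backtrack on u2: now try u2 = false.
(NOT u3) alone gives u3 = false.
Now (u3) is unsatisfied and unit — conflict.
Neither u2 = true nor u2 = false works.
Backtrack on u1: now try u1 = true.
Suppose u3 = true.
(u2) alone gives u2 = true.
Now (NOT u2) is unsatisfied and unit — conflict.
Backtrack on u3: now try u3 = false.
(u2) alone gives u2 = true.
Now (NOT u2) is unsatisfied and unit — conflict.
Neither u3 = true nor u3 = false works.
Neither u1 = true nor u1 = false works.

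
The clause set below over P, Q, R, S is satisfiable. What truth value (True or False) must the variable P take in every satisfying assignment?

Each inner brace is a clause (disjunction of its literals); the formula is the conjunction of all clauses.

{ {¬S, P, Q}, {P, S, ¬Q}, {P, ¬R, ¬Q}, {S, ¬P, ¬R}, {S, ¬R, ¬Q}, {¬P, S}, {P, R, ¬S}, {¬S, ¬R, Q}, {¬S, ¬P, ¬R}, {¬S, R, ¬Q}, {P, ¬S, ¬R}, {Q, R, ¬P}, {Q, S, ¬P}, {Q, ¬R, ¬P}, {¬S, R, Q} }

False

Suppose P = True.
From the singleton clause (S), S = True.
From the singleton clause (¬R), R = False.
From the singleton clause (¬Q), Q = False.
Now (Q) is unsatisfied and unit — conflict.
So every satisfying assignment has P = False.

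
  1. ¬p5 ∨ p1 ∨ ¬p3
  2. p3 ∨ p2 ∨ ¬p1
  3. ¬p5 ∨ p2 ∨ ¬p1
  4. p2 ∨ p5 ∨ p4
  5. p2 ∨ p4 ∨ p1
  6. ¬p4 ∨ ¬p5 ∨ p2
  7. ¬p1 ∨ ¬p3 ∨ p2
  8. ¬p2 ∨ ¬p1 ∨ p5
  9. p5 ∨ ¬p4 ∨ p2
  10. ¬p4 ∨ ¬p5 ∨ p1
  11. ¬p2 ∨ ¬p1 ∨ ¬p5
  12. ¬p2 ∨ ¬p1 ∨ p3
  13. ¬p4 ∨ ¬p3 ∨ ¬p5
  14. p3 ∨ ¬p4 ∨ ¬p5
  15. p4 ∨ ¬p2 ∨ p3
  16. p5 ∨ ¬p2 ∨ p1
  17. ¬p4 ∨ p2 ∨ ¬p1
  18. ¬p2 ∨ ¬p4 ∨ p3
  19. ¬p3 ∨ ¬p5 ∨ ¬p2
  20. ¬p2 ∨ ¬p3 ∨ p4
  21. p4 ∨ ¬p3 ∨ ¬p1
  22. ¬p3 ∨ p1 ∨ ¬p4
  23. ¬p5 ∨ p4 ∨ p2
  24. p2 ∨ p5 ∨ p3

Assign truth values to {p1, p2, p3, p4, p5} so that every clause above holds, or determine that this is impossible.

UNSATISFIABLE

Suppose p5 = False.
Suppose p2 = True.
(¬p1) alone gives p1 = False.
That conflicts with the unit clause (p1).
So p2 must be the other value — set p2 = False.
(p4) alone gives p4 = True.
That conflicts with the unit clause (¬p4).
Neither p2 = True nor p2 = False works.
So p5 must be the other value — set p5 = True.
Suppose p1 = True.
(p2) alone gives p2 = True.
That conflicts with the unit clause (¬p2).
So p1 must be the other value — set p1 = False.
(¬p3) alone gives p3 = False.
(¬p4) alone gives p4 = False.
(p2) alone gives p2 = True.
That conflicts with the unit clause (¬p2).
Neither p1 = True nor p1 = False works.
Neither p5 = True nor p5 = False works.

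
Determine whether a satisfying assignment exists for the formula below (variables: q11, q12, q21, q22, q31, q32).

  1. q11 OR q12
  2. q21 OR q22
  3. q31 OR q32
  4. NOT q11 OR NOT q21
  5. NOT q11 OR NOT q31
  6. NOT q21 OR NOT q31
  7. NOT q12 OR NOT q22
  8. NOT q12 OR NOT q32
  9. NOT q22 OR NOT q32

No

Suppose q11 = true.
The clause (NOT q21) is unit, so q21 = false.
The clause (q22) is unit, so q22 = true.
The clause (NOT q31) is unit, so q31 = false.
The clause (q32) is unit, so q32 = true.
That conflicts with the unit clause (NOT q32).
That branch fails; take q11 = false instead.
The clause (q12) is unit, so q12 = true.
The clause (NOT q22) is unit, so q22 = false.
The clause (q21) is unit, so q21 = true.
The clause (NOT q31) is unit, so q31 = false.
The clause (q32) is unit, so q32 = true.
That conflicts with the unit clause (NOT q32).
Either choice for q11 ends in contradiction.
No assignment satisfies every clause.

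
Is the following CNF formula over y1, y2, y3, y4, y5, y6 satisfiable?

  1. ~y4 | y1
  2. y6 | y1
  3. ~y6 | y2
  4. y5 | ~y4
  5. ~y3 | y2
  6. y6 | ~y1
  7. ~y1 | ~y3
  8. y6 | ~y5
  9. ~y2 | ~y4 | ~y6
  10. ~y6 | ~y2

Try y4 = 0.
Try y6 = 1.
(y2) alone gives y2 = 1.
Now (~y2) is unsatisfied and unit — conflict.
Undo y6 and try y6 = 0.
(y1) alone gives y1 = 1.
Now (~y1) is unsatisfied and unit — conflict.
Both values of y6 lead to a conflict.
Undo y4 and try y4 = 1.
(y1) alone gives y1 = 1.
(y5) alone gives y5 = 1.
(y6) alone gives y6 = 1.
(y2) alone gives y2 = 1.
Now (~y2) is unsatisfied and unit — conflict.
Both values of y4 lead to a conflict.
No assignment satisfies every clause.

No, unsatisfiable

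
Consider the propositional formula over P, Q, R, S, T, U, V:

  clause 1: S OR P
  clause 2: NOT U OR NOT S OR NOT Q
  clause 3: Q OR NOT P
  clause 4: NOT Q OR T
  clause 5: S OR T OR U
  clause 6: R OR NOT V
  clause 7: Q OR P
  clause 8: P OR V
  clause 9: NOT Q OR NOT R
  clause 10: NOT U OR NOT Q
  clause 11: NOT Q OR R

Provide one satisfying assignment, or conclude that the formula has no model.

Case S = true:
Case U = false:
Case Q = true:
(T) alone gives T = true.
(NOT R) alone gives R = false.
That conflicts with the unit clause (R).
Backtrack on Q: now try Q = false.
(NOT P) alone gives P = false.
That conflicts with the unit clause (P).
Both values of Q lead to a conflict.
Backtrack on U: now try U = true.
(NOT Q) alone gives Q = false.
(NOT P) alone gives P = false.
That conflicts with the unit clause (P).
Both values of U lead to a conflict.
Backtrack on S: now try S = false.
(P) alone gives P = true.
(Q) alone gives Q = true.
(T) alone gives T = true.
(NOT R) alone gives R = false.
That conflicts with the unit clause (R).
Both values of S lead to a conflict.

UNSATISFIABLE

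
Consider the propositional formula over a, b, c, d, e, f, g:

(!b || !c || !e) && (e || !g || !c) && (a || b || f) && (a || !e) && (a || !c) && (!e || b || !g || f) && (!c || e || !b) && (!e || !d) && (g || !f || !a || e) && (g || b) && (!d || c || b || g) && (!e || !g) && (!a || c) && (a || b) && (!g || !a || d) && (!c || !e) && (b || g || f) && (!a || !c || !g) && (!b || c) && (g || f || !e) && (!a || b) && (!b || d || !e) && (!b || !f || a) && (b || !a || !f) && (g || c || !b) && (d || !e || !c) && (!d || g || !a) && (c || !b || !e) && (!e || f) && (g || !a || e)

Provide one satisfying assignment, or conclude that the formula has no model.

UNSATISFIABLE

Branch on a: set a = true.
The clause (c) is unit, so c = true.
The clause (!e) is unit, so e = false.
The clause (!g) is unit, so g = false.
Now (g) is unsatisfied and unit — conflict.
So a must be the other value — set a = false.
The clause (!e) is unit, so e = false.
The clause (!c) is unit, so c = false.
The clause (b) is unit, so b = true.
Now (!b) is unsatisfied and unit — conflict.
Both values of a lead to a conflict.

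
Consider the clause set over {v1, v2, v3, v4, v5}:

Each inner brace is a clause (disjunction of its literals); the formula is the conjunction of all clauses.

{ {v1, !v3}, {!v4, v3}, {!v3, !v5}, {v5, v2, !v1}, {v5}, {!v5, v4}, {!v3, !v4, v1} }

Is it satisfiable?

Unit clause (v5) forces v5 = true.
Unit clause (!v3) forces v3 = false.
Unit clause (!v4) forces v4 = false.
That conflicts with the unit clause (v4).
No assignment satisfies every clause.

Unsatisfiable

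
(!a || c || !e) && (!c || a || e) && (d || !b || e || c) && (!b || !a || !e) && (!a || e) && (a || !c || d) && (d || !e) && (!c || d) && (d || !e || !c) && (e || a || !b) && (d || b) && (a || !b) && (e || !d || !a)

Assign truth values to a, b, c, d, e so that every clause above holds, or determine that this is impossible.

Branch on a: set a = true.
Unit clause (e) forces e = true.
Unit clause (c) forces c = true.
Unit clause (!b) forces b = false.
Unit clause (d) forces d = true.
This assignment satisfies each clause.

a: true,  b: false,  c: true,  d: true,  e: true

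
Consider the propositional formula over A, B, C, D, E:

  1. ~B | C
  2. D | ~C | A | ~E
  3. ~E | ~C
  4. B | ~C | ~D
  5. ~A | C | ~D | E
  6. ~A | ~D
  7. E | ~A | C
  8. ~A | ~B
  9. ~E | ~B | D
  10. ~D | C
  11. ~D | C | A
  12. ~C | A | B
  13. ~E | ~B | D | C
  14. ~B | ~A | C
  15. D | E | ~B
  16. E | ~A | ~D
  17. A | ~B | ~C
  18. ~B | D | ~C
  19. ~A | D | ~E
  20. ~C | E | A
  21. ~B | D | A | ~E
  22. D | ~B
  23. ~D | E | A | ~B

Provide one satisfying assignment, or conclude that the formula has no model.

Branch on B: set B = 0.
Branch on E: set E = 1.
From the singleton clause (~C), C = 0.
From the singleton clause (~D), D = 0.
From the singleton clause (~A), A = 0.
This assignment satisfies each clause.

A: 0,  B: 0,  C: 0,  D: 0,  E: 1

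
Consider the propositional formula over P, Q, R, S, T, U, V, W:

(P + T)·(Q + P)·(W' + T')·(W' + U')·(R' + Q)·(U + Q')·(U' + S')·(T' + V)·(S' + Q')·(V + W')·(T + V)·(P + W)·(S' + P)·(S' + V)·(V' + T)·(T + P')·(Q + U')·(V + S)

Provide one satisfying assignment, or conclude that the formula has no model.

Try P = 1.
(T) alone gives T = 1.
(W') alone gives W = 0.
(V) alone gives V = 1.
Try R = 0.
Try U = 0.
(Q') alone gives Q = 0.
No clause remains; S is free.

P ↦ 1; Q ↦ 0; R ↦ 0; S ↦ 0; T ↦ 1; U ↦ 0; V ↦ 1; W ↦ 0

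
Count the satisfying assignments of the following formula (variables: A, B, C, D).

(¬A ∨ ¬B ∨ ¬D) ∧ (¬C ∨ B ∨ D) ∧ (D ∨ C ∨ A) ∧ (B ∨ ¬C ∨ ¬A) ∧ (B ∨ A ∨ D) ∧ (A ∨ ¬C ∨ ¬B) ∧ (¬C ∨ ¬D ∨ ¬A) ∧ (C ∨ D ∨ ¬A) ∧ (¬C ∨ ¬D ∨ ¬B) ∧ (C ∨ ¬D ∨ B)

There are 2^4 = 16 truth assignments over (A, B, C, D).
Check each against the 10 clauses (columns in the order A, B, C, D):
  F F F F  ✗ fails (D ∨ C ∨ A)
  F F F T  ✗ fails (C ∨ ¬D ∨ B)
  F F T F  ✗ fails (¬C ∨ B ∨ D)
  F F T T  ✓ satisfies all
  F T F F  ✗ fails (D ∨ C ∨ A)
  F T F T  ✓ satisfies all
  F T T F  ✗ fails (A ∨ ¬C ∨ ¬B)
  F T T T  ✗ fails (A ∨ ¬C ∨ ¬B)
  T F F F  ✗ fails (C ∨ D ∨ ¬A)
  T F F T  ✗ fails (C ∨ ¬D ∨ B)
  T F T F  ✗ fails (¬C ∨ B ∨ D)
  T F T T  ✗ fails (B ∨ ¬C ∨ ¬A)
  T T F F  ✗ fails (C ∨ D ∨ ¬A)
  T T F T  ✗ fails (¬A ∨ ¬B ∨ ¬D)
  T T T F  ✓ satisfies all
  T T T T  ✗ fails (¬A ∨ ¬B ∨ ¬D)
3 of the 16 rows are models.

3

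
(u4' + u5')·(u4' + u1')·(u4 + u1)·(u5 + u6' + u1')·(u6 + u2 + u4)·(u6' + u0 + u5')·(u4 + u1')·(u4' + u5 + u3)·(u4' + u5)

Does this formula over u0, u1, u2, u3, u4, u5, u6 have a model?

Case u4 = 0:
Unit clause (u1) forces u1 = 1.
But (u1') is also a unit clause — contradiction.
So u4 must be the other value — set u4 = 1.
Unit clause (u5') forces u5 = 0.
But (u5) is also a unit clause — contradiction.
Both values of u4 lead to a conflict.
No assignment satisfies every clause.

No, unsatisfiable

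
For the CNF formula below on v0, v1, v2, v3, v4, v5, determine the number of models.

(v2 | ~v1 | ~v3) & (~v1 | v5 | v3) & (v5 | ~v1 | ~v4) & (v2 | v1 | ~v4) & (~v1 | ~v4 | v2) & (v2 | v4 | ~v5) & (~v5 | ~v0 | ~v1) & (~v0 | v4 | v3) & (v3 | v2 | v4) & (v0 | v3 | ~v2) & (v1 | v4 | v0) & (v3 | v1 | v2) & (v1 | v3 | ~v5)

12

There are 2^6 = 64 truth assignments over (v0, v1, v2, v3, v4, v5).
Split on v5. With v5 = 1, the clauses containing v5 are satisfied and ~v5 drops from the rest; 5 of the 2^5 = 32 assignments to the other variables satisfy what remains.
With v5 = 0, by the same count on the reduced clause set, 7 assignments work.
(One model: v0=F, v1=F, v2=T, v3=T, v4=T, v5=F.)
Total: 5 + 7 = 12.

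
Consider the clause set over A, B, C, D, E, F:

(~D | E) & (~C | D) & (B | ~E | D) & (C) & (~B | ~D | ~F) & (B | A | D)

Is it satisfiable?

Unit clause (C) forces C = 1.
Unit clause (D) forces D = 1.
Unit clause (E) forces E = 1.
Try B = 0.
All clauses hold; A, F can take either value.
A satisfying assignment: A ↦ 0; B ↦ 0; C ↦ 1; D ↦ 1; E ↦ 1; F ↦ 1.

Yes, satisfiable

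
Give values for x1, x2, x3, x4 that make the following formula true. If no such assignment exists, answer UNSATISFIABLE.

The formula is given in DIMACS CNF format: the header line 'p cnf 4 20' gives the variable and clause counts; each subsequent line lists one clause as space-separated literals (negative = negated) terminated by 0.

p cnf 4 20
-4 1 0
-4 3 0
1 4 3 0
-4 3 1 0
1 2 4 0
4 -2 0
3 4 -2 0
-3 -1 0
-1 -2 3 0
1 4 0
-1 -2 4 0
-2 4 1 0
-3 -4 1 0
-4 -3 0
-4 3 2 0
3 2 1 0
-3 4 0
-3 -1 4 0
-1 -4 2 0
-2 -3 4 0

Case x4 = False:
(¬x2) alone gives x2 = False.
(x1) alone gives x1 = True.
(¬x3) alone gives x3 = False.
This assignment satisfies each clause.

x1=True,  x2=False,  x3=False,  x4=False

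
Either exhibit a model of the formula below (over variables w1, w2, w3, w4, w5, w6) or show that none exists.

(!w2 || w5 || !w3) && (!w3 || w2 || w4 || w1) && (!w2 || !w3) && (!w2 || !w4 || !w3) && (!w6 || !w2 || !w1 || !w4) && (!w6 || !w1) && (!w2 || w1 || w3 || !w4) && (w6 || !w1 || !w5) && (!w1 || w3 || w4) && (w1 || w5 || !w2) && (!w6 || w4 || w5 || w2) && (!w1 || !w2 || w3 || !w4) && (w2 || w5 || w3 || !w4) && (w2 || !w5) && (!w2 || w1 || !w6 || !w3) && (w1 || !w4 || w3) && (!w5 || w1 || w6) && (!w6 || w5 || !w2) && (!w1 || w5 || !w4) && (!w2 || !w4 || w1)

w1: true, w2: false, w3: true, w4: false, w5: false, w6: false

Branch on w2: set w2 = false.
The clause (!w5) is unit, so w5 = false.
Branch on w6: set w6 = false.
Branch on w3: set w3 = true.
Branch on w4: set w4 = false.
The clause (w1) is unit, so w1 = true.
All clauses are satisfied.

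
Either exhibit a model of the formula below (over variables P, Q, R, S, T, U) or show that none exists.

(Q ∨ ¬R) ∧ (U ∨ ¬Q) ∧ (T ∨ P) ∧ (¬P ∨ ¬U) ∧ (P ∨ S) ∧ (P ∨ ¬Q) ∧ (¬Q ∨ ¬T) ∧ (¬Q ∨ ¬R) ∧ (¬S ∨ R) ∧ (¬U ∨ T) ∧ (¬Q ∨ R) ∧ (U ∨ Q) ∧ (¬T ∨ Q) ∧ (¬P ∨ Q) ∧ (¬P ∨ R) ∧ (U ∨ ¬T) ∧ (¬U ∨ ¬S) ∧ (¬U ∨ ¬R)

Branch on Q: set Q = True.
The clause (U) is unit, so U = True.
The clause (¬P) is unit, so P = False.
That conflicts with the unit clause (P).
So Q must be the other value — set Q = False.
The clause (¬R) is unit, so R = False.
The clause (¬S) is unit, so S = False.
The clause (P) is unit, so P = True.
That conflicts with the unit clause (¬P).
Both values of Q lead to a conflict.

UNSATISFIABLE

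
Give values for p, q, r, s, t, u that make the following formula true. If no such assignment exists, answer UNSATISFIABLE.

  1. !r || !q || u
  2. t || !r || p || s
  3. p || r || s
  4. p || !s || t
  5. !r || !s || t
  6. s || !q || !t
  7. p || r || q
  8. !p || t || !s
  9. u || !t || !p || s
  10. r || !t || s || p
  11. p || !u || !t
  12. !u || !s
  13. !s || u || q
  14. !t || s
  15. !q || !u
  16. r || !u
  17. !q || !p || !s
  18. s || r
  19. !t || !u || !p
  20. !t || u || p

Case u = false:
Case r = true:
The clause (!q) is unit, so q = false.
The clause (!s) is unit, so s = false.
The clause (!t) is unit, so t = false.
The clause (p) is unit, so p = true.
All clauses are satisfied.

p=true, q=false, r=true, s=false, t=false, u=false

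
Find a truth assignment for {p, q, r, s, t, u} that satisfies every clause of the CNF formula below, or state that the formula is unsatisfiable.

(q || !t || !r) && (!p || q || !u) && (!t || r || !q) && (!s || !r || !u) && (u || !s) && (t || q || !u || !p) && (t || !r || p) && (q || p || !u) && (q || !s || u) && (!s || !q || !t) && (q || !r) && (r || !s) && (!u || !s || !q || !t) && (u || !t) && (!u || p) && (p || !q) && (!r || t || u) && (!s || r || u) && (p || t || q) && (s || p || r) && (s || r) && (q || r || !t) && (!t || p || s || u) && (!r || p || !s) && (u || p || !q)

Branch on u: set u = true.
The clause (p) is unit, so p = true.
The clause (q) is unit, so q = true.
Branch on t: set t = true.
The clause (r) is unit, so r = true.
The clause (!s) is unit, so s = false.
Every clause now holds.

p: true; q: true; r: true; s: false; t: true; u: true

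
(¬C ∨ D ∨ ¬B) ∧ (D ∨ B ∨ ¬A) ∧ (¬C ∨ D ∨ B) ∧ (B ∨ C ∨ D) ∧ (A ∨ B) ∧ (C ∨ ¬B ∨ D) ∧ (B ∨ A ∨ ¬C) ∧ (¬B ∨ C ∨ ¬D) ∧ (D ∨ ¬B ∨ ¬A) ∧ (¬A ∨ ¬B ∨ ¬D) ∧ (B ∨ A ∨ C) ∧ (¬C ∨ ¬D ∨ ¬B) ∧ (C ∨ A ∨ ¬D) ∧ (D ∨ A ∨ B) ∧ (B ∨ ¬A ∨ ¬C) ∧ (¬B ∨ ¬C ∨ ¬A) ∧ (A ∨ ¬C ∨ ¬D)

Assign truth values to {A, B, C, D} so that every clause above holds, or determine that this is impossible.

A ↦ True,  B ↦ False,  C ↦ False,  D ↦ True

Suppose A = True.
Suppose D = True.
The clause (¬B) is unit, so B = False.
The clause (¬C) is unit, so C = False.
Every clause now holds.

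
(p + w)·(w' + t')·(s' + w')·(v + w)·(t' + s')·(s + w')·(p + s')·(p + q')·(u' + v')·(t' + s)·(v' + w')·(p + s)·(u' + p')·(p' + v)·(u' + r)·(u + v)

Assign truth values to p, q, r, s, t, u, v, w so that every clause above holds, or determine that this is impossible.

Case p = 1:
Unit clause (u') forces u = 0.
Unit clause (v) forces v = 1.
Unit clause (w') forces w = 0.
Case t = 0:
Every clause is now satisfied; q, r, s are unconstrained.

p ↦ 1; q ↦ 1; r ↦ 0; s ↦ 0; t ↦ 0; u ↦ 0; v ↦ 1; w ↦ 0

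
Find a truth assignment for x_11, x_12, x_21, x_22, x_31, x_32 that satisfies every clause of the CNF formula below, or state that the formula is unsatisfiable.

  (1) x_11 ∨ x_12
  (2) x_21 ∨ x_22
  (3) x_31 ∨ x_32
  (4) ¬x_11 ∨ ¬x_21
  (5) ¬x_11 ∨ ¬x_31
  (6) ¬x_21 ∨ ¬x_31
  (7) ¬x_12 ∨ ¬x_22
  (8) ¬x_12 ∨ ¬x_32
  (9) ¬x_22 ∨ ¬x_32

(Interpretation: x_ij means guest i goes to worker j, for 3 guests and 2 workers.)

Branch on x_11: set x_11 = True.
The clause (¬x_21) is unit, so x_21 = False.
The clause (x_22) is unit, so x_22 = True.
The clause (¬x_31) is unit, so x_31 = False.
The clause (x_32) is unit, so x_32 = True.
That conflicts with the unit clause (¬x_32).
That branch fails; take x_11 = False instead.
The clause (x_12) is unit, so x_12 = True.
The clause (¬x_22) is unit, so x_22 = False.
The clause (x_21) is unit, so x_21 = True.
The clause (¬x_31) is unit, so x_31 = False.
The clause (x_32) is unit, so x_32 = True.
That conflicts with the unit clause (¬x_32).
Either choice for x_11 ends in contradiction.

UNSATISFIABLE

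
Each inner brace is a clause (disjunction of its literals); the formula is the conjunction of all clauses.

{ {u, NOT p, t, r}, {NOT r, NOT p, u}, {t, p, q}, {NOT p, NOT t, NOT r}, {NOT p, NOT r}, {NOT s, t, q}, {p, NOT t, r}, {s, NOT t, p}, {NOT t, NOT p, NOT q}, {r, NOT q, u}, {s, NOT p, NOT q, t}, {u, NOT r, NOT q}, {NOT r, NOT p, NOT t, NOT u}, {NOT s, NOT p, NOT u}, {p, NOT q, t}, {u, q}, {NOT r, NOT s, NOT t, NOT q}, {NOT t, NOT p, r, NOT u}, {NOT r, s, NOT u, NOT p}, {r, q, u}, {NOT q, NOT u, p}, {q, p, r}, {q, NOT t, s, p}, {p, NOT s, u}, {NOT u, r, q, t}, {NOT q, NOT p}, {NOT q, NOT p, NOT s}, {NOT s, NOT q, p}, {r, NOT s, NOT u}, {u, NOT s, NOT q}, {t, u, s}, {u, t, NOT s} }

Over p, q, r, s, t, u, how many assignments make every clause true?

There are 2^6 = 64 truth assignments over (p, q, r, s, t, u).
Split on t. With t = true, the clauses containing t are satisfied and NOT t drops from the rest; 1 of the 2^5 = 32 assignments to the other variables satisfy what remains.
With t = false, by the same count on the reduced clause set, 0 assignments work.
(One model: p=F, q=F, r=T, s=T, t=T, u=T.)
Total: 1 + 0 = 1.

1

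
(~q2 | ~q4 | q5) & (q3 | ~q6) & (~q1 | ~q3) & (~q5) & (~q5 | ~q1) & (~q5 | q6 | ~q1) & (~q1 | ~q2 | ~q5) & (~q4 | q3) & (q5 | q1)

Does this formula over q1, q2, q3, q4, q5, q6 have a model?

Yes, satisfiable

From the singleton clause (~q5), q5 = 0.
From the singleton clause (q1), q1 = 1.
From the singleton clause (~q3), q3 = 0.
From the singleton clause (~q6), q6 = 0.
From the singleton clause (~q4), q4 = 0.
All clauses hold; q2 can take either value.
A satisfying assignment: q1=1,  q2=0,  q3=0,  q4=0,  q5=0,  q6=0.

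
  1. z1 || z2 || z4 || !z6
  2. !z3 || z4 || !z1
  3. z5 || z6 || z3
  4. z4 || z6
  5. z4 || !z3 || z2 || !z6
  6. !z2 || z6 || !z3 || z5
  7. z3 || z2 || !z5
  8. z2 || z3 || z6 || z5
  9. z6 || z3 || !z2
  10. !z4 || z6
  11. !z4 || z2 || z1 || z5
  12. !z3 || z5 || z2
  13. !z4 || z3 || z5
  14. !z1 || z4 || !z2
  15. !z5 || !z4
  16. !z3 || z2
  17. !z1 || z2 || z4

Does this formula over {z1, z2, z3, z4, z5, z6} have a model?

Suppose z4 = true.
The clause (z6) is unit, so z6 = true.
The clause (!z5) is unit, so z5 = false.
The clause (z3) is unit, so z3 = true.
The clause (z2) is unit, so z2 = true.
No clause remains; z1 is free.
A satisfying assignment: z1 ↦ true,  z2 ↦ true,  z3 ↦ true,  z4 ↦ true,  z5 ↦ false,  z6 ↦ true.

Satisfiable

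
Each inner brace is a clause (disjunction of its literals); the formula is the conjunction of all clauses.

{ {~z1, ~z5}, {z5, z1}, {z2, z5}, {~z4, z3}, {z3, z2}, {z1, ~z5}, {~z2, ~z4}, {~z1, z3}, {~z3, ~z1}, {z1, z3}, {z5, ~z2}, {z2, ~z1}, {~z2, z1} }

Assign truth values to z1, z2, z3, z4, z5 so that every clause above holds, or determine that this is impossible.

UNSATISFIABLE

Suppose z1 = 0.
Unit clause (z5) forces z5 = 1.
That conflicts with the unit clause (~z5).
Backtrack on z1: now try z1 = 1.
Unit clause (~z5) forces z5 = 0.
Unit clause (z2) forces z2 = 1.
That conflicts with the unit clause (~z2).
Neither z1 = 1 nor z1 = 0 works.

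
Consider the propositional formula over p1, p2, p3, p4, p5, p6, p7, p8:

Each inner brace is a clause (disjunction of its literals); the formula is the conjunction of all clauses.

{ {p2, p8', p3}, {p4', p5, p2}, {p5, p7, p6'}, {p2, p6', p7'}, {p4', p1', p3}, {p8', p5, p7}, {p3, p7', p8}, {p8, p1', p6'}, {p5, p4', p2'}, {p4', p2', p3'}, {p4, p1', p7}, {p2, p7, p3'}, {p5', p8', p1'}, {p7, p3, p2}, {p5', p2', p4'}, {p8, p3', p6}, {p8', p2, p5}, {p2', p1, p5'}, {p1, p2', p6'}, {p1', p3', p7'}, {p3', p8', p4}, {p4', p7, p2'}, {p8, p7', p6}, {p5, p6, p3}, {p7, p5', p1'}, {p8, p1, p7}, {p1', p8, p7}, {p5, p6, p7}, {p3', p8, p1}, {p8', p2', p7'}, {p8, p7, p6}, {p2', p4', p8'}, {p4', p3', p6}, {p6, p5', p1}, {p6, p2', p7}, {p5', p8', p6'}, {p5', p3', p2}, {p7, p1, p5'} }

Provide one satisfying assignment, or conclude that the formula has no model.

Suppose p2 = 1.
Suppose p5 = 1.
The clause (p4') is unit, so p4 = 0.
The clause (p1) is unit, so p1 = 1.
The clause (p7) is unit, so p7 = 1.
The clause (p8') is unit, so p8 = 0.
The clause (p3) is unit, so p3 = 1.
Now (p3') is unsatisfied and unit — conflict.
Backtrack on p5: now try p5 = 0.
The clause (p4') is unit, so p4 = 0.
Suppose p7 = 1.
The clause (p8') is unit, so p8 = 0.
The clause (p3) is unit, so p3 = 1.
The clause (p6) is unit, so p6 = 1.
The clause (p1') is unit, so p1 = 0.
Now (p1) is unsatisfied and unit — conflict.
Backtrack on p7: now try p7 = 0.
The clause (p6') is unit, so p6 = 0.
Now (p6) is unsatisfied and unit — conflict.
Either choice for p7 ends in contradiction.
Either choice for p5 ends in contradiction.
Backtrack on p2: now try p2 = 0.
Suppose p8 = 0.
Suppose p4 = 0.
Suppose p6 = 0.
The clause (p3') is unit, so p3 = 0.
The clause (p7') is unit, so p7 = 0.
Now (p7) is unsatisfied and unit — conflict.
Backtrack on p6: now try p6 = 1.
The clause (p7') is unit, so p7 = 0.
The clause (p5) is unit, so p5 = 1.
The clause (p1') is unit, so p1 = 0.
Now (p1) is unsatisfied and unit — conflict.
Either choice for p6 ends in contradiction.
Backtrack on p4: now try p4 = 1.
The clause (p5) is unit, so p5 = 1.
The clause (p3') is unit, so p3 = 0.
The clause (p1') is unit, so p1 = 0.
The clause (p7') is unit, so p7 = 0.
Now (p7) is unsatisfied and unit — conflict.
Either choice for p4 ends in contradiction.
Backtrack on p8: now try p8 = 1.
The clause (p3) is unit, so p3 = 1.
The clause (p7) is unit, so p7 = 1.
The clause (p6') is unit, so p6 = 0.
The clause (p5) is unit, so p5 = 1.
Now (p5') is unsatisfied and unit — conflict.
Either choice for p8 ends in contradiction.
Either choice for p2 ends in contradiction.

UNSATISFIABLE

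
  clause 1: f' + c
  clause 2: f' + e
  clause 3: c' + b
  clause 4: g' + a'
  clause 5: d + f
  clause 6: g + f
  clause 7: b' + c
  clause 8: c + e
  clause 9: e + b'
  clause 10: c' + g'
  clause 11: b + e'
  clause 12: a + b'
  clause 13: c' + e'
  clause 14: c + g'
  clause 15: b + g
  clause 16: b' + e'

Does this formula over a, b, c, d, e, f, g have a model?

No

Suppose f = 0.
(d) alone gives d = 1.
(g) alone gives g = 1.
(a') alone gives a = 0.
(c') alone gives c = 0.
But (c) is also a unit clause — contradiction.
Backtrack on f: now try f = 1.
(c) alone gives c = 1.
(e) alone gives e = 1.
But (e') is also a unit clause — contradiction.
Both values of f lead to a conflict.
No assignment satisfies every clause.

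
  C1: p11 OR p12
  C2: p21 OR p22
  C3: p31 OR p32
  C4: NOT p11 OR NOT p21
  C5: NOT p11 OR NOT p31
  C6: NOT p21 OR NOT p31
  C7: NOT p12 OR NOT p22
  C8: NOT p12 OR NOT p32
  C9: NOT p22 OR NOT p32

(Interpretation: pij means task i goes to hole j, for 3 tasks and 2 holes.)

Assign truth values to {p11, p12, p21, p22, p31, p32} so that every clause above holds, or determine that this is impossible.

Case p11 = true:
Unit clause (NOT p21) forces p21 = false.
Unit clause (p22) forces p22 = true.
Unit clause (NOT p31) forces p31 = false.
Unit clause (p32) forces p32 = true.
That conflicts with the unit clause (NOT p32).
Undo p11 and try p11 = false.
Unit clause (p12) forces p12 = true.
Unit clause (NOT p22) forces p22 = false.
Unit clause (p21) forces p21 = true.
Unit clause (NOT p31) forces p31 = false.
Unit clause (p32) forces p32 = true.
That conflicts with the unit clause (NOT p32).
Either choice for p11 ends in contradiction.

UNSATISFIABLE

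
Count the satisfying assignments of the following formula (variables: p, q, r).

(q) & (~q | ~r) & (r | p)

1

There are 2^3 = 8 truth assignments over (p, q, r).
Split on p. With p = 1, the clauses containing p are satisfied and ~p drops from the rest; 1 of the 2^2 = 4 assignments to the other variables satisfy what remains.
With p = 0, by the same count on the reduced clause set, 0 assignments work.
(One model: p=T, q=T, r=F.)
Total: 1 + 0 = 1.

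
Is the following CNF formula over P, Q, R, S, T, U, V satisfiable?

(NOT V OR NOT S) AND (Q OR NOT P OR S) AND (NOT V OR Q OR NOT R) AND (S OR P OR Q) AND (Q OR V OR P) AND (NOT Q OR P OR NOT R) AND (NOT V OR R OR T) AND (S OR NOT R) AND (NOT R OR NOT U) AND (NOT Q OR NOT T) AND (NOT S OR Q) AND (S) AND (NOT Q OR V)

The clause (S) is unit, so S = true.
The clause (NOT V) is unit, so V = false.
The clause (Q) is unit, so Q = true.
Now (NOT Q) is unsatisfied and unit — conflict.
No assignment satisfies every clause.

No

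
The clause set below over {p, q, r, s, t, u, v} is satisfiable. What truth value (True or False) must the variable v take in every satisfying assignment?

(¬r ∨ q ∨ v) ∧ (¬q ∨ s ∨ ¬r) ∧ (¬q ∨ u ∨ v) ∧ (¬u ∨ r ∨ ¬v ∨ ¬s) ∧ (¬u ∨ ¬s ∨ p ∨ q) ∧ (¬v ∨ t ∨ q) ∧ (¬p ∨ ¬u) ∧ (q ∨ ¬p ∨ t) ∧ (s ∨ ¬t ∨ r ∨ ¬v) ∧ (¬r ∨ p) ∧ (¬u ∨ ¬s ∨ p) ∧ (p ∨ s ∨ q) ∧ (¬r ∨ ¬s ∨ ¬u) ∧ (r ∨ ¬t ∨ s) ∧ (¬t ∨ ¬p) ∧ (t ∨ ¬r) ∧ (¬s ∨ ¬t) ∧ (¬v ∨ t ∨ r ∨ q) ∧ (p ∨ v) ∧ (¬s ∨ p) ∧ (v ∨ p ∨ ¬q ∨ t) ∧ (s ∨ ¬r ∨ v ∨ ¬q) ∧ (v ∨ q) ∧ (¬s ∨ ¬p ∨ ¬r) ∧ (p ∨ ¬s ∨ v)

Suppose v = False.
The clause (p) is unit, so p = True.
The clause (¬u) is unit, so u = False.
The clause (¬q) is unit, so q = False.
Now (q) is unsatisfied and unit — conflict.
So every satisfying assignment has v = True.

True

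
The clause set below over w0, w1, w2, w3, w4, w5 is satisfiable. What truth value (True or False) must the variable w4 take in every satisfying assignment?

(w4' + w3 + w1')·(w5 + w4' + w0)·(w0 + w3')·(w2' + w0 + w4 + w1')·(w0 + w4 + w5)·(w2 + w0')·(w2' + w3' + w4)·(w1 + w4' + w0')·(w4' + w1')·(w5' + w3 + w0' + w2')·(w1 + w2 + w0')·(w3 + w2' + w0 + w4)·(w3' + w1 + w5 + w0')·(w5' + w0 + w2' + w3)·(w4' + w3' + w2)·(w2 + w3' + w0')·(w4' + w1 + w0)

Suppose w4 = 1.
Unit clause (w1') forces w1 = 0.
Unit clause (w0') forces w0 = 0.
That conflicts with the unit clause (w0).
So every satisfying assignment has w4 = False.

False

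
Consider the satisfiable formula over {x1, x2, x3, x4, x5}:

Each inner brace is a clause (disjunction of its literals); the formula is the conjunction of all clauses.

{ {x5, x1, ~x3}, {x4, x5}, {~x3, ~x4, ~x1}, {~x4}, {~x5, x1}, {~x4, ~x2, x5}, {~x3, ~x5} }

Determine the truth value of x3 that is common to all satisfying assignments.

False

Suppose x3 = 1.
From the singleton clause (~x4), x4 = 0.
From the singleton clause (x5), x5 = 1.
But (~x5) is also a unit clause — contradiction.
So every satisfying assignment has x3 = False.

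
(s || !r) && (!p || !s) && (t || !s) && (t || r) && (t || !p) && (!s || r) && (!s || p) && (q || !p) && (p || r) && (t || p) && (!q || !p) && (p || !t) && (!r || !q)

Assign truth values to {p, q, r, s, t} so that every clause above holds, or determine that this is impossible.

UNSATISFIABLE

Try s = true.
(!p) alone gives p = false.
Now (p) is unsatisfied and unit — conflict.
That branch fails; take s = false instead.
(!r) alone gives r = false.
(t) alone gives t = true.
(p) alone gives p = true.
(q) alone gives q = true.
Now (!q) is unsatisfied and unit — conflict.
Neither s = true nor s = false works.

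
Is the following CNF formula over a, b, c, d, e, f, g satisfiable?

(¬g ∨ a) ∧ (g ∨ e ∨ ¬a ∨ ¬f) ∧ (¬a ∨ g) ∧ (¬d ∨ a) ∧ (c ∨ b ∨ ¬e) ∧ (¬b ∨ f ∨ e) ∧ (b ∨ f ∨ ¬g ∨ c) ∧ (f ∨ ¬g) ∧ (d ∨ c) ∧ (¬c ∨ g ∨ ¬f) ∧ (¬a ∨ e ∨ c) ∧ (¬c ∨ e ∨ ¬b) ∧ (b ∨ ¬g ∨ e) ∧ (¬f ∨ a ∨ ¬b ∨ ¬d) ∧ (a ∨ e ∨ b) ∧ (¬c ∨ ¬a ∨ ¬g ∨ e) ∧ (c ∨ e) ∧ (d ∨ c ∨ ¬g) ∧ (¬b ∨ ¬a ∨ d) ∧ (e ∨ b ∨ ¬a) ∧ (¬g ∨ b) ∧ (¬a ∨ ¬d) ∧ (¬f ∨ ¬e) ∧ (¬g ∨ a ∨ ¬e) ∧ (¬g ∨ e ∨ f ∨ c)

Try g = False.
The clause (¬a) is unit, so a = False.
The clause (¬d) is unit, so d = False.
The clause (c) is unit, so c = True.
The clause (¬f) is unit, so f = False.
Try b = False.
The clause (e) is unit, so e = True.
All clauses are satisfied.
A satisfying assignment: a=False,  b=False,  c=True,  d=False,  e=True,  f=False,  g=False.

Yes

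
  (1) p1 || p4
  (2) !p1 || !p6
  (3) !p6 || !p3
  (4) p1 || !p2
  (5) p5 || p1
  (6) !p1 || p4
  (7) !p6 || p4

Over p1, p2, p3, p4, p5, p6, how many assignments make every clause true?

There are 2^6 = 64 truth assignments over (p1, p2, p3, p4, p5, p6).
Split on p2. With p2 = true, the clauses containing p2 are satisfied and !p2 drops from the rest; 4 of the 2^5 = 32 assignments to the other variables satisfy what remains.
With p2 = false, by the same count on the reduced clause set, 7 assignments work.
Total: 4 + 7 = 11.

11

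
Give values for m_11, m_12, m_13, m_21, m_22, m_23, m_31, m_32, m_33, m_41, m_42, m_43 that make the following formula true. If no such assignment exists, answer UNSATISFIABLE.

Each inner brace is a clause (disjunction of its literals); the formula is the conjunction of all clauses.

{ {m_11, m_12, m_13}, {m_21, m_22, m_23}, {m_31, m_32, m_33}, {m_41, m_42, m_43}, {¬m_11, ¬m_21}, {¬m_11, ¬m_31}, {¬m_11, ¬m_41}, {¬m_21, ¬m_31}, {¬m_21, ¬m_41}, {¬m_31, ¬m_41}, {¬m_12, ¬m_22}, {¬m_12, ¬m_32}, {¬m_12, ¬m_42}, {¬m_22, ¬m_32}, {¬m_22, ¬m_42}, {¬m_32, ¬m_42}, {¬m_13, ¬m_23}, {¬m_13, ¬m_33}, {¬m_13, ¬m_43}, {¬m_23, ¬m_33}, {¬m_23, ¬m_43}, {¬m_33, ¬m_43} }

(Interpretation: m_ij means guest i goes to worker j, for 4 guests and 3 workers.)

Case m_11 = False:
Case m_12 = True:
The clause (¬m_22) is unit, so m_22 = False.
The clause (¬m_32) is unit, so m_32 = False.
The clause (¬m_42) is unit, so m_42 = False.
Case m_21 = True:
The clause (¬m_31) is unit, so m_31 = False.
The clause (m_33) is unit, so m_33 = True.
The clause (¬m_41) is unit, so m_41 = False.
The clause (m_43) is unit, so m_43 = True.
But (¬m_43) is also a unit clause — contradiction.
So m_21 must be the other value — set m_21 = False.
The clause (m_23) is unit, so m_23 = True.
The clause (¬m_13) is unit, so m_13 = False.
The clause (¬m_33) is unit, so m_33 = False.
The clause (m_31) is unit, so m_31 = True.
The clause (¬m_41) is unit, so m_41 = False.
The clause (m_43) is unit, so m_43 = True.
But (¬m_43) is also a unit clause — contradiction.
Both values of m_21 lead to a conflict.
So m_12 must be the other value — set m_12 = False.
The clause (m_13) is unit, so m_13 = True.
The clause (¬m_23) is unit, so m_23 = False.
The clause (¬m_33) is unit, so m_33 = False.
The clause (¬m_43) is unit, so m_43 = False.
Case m_21 = True:
The clause (¬m_31) is unit, so m_31 = False.
The clause (m_32) is unit, so m_32 = True.
The clause (¬m_41) is unit, so m_41 = False.
The clause (m_42) is unit, so m_42 = True.
But (¬m_42) is also a unit clause — contradiction.
So m_21 must be the other value — set m_21 = False.
The clause (m_22) is unit, so m_22 = True.
The clause (¬m_32) is unit, so m_32 = False.
The clause (m_31) is unit, so m_31 = True.
The clause (¬m_41) is unit, so m_41 = False.
The clause (m_42) is unit, so m_42 = True.
But (¬m_42) is also a unit clause — contradiction.
Both values of m_21 lead to a conflict.
Both values of m_12 lead to a conflict.
So m_11 must be the other value — set m_11 = True.
The clause (¬m_21) is unit, so m_21 = False.
The clause (¬m_31) is unit, so m_31 = False.
The clause (¬m_41) is unit, so m_41 = False.
Case m_22 = True:
The clause (¬m_12) is unit, so m_12 = False.
The clause (¬m_32) is unit, so m_32 = False.
The clause (m_33) is unit, so m_33 = True.
The clause (¬m_42) is unit, so m_42 = False.
The clause (m_43) is unit, so m_43 = True.
But (¬m_43) is also a unit clause — contradiction.
So m_22 must be the other value — set m_22 = False.
The clause (m_23) is unit, so m_23 = True.
The clause (¬m_13) is unit, so m_13 = False.
The clause (¬m_33) is unit, so m_33 = False.
The clause (m_32) is unit, so m_32 = True.
The clause (¬m_12) is unit, so m_12 = False.
The clause (¬m_42) is unit, so m_42 = False.
The clause (m_43) is unit, so m_43 = True.
But (¬m_43) is also a unit clause — contradiction.
Both values of m_22 lead to a conflict.
Both values of m_11 lead to a conflict.

UNSATISFIABLE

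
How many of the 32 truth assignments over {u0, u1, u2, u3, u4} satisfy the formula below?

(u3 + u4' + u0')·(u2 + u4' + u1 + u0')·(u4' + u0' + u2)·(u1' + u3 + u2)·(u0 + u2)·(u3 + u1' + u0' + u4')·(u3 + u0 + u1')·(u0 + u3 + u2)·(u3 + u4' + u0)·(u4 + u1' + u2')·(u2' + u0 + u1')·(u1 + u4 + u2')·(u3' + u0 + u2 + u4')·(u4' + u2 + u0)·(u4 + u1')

There are 2^5 = 32 truth assignments over (u0, u1, u2, u3, u4).
Split on u4. With u4 = 1, the clauses containing u4 are satisfied and u4' drops from the rest; 3 of the 2^4 = 16 assignments to the other variables satisfy what remains.
With u4 = 0, by the same count on the reduced clause set, 2 assignments work.
(One model: u0=F, u1=F, u2=T, u3=T, u4=T.)
Total: 3 + 2 = 5.

5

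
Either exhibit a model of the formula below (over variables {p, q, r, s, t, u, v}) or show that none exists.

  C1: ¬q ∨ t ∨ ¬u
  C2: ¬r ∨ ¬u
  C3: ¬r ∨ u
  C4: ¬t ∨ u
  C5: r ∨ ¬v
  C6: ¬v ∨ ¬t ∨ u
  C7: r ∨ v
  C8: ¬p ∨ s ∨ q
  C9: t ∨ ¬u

UNSATISFIABLE

Branch on r: set r = False.
The clause (¬v) is unit, so v = False.
Now (v) is unsatisfied and unit — conflict.
That branch fails; take r = True instead.
The clause (¬u) is unit, so u = False.
Now (u) is unsatisfied and unit — conflict.
Either choice for r ends in contradiction.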